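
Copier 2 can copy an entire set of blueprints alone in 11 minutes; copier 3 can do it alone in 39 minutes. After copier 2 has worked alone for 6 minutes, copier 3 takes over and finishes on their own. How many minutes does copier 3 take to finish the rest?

In 6 minutes copier 2 does 6/11 of the job, leaving 5/11.
Copier 3 works at 1/39 per minute, so finishing takes 5/11 ÷ 1/39 = 195/11 minutes.

195/11 minutes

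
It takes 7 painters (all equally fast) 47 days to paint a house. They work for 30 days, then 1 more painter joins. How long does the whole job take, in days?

One painter does 1/329 of the job per day.
After 30 days with 7 painters, 30/47 is done (17/47 left).
With 8 painters the rate is 8/329, so the rest takes 17/47 ÷ 8/329 = 119/8 days.
Total = 30 + 119/8 = 359/8 days.

359/8 days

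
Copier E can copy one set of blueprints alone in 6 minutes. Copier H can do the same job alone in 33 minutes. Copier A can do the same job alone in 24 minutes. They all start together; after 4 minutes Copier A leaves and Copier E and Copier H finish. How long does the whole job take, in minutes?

55/13 minutes

In the first 4 minutes the combined rate is 21/88, so 21/22 of the job is done, leaving 1/22.
After Copier A leaves the rate is 13/66 per minute; the remaining 1/22 takes 3/13 minutes.
Total = 4 + 3/13 = 55/13 minutes.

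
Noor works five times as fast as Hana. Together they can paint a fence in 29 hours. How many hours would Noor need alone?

Let Hana's rate be r; then Noor's rate is 5r, so together (5 + 1)r = 6r = 1/29.
Thus r = 1/174 per hour.
Hana alone: 174 hours; Noor alone: 174/5 hours.

174/5 hours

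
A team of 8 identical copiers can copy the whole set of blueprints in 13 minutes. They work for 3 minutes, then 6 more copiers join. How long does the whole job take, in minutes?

One copier does 1/104 of the job per minute.
After 3 minutes with 8 copiers, 3/13 is done (10/13 left).
With 14 copiers the rate is 14/104 = 7/52, so the rest takes 10/13 ÷ 7/52 = 40/7 minutes.
Total = 3 + 40/7 = 61/7 minutes.

61/7 minutes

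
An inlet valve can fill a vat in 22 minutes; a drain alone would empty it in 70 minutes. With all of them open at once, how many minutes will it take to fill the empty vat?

Net rate = 1/22 − 1/70 = (35 − 11)/770 = 24/770 = 12/385 per minute.
Filling time = 1 ÷ (12/385) = 385/12 minutes.

385/12 minutes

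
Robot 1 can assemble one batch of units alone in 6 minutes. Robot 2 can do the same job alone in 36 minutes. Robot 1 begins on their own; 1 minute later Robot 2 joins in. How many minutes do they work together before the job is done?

30/7 minutes

In the first 1 minute Robot 1 alone does 1/6 of the job, leaving 5/6.
Once everyone is working, combined rate: 1/6 + 1/36 = (6 + 1)/36 = 7/36 per minute.
Remaining 5/6 at 7/36 per minute takes 30/7 minutes.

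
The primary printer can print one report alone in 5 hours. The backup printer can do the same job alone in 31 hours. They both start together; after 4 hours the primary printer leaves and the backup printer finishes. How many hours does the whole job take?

31/5 hours

In the first 4 hours the combined rate is 36/155, so 144/155 of the job is done, leaving 11/155.
After the primary printer leaves the rate is 1/31 per hour; the remaining 11/155 takes 11/5 hours.
Total = 4 + 11/5 = 31/5 hours.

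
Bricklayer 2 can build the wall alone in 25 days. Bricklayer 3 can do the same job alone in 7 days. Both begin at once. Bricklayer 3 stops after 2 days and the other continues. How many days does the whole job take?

125/7 days

In the first 2 days the combined rate is 32/175, so 64/175 of the job is done, leaving 111/175.
After bricklayer 3 leaves the rate is 1/25 per day; the remaining 111/175 takes 111/7 days.
Total = 2 + 111/7 = 125/7 days.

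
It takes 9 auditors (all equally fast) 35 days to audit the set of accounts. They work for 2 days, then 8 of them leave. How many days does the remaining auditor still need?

297 days

One auditor does 1/315 of the job per day.
After 2 days with 9 auditors, 2/35 is done (33/35 left).
With 1 auditor the rate is 1/315, so the rest takes 33/35 ÷ 1/315 = 297 days.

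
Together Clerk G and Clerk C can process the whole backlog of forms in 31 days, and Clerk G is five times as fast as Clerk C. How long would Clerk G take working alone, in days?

186/5 days

Let Clerk C's rate be r; then Clerk G's rate is 5r, so together (5 + 1)r = 6r = 1/31.
Thus r = 1/186 per day.
Clerk C alone: 186 days; Clerk G alone: 186/5 days.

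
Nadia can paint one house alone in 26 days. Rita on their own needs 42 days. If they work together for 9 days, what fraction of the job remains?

40/91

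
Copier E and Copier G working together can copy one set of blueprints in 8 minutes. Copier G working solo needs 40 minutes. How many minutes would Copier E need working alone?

Combined rate is 1/8 per minute.
Known contribution: 1/40 per minute.
So Copier E's rate is 1/8 − 1/40 = 1/10, meaning 10 minutes alone.

10 minutes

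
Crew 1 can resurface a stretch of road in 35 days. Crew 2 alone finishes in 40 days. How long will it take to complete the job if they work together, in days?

Combined rate: 1/35 + 1/40 = (8 + 7)/280 = 15/280 = 3/56 per day.
Time = 1 ÷ (3/56) = 56/3 days.

56/3 days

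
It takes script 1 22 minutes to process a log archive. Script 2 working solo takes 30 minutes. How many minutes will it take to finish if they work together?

165/13 minutes

Combined rate: 1/22 + 1/30 = (15 + 11)/330 = 26/330 = 13/165 per minute.
Time = 1 ÷ (13/165) = 165/13 minutes.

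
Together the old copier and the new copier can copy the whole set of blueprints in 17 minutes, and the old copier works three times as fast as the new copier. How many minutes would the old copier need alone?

Let the new copier's rate be r; then the old copier's rate is 3r, so together (3 + 1)r = 4r = 1/17.
Thus r = 1/68 per minute.
The new copier alone: 68 minutes; the old copier alone: 68/3 minutes.

68/3 minutes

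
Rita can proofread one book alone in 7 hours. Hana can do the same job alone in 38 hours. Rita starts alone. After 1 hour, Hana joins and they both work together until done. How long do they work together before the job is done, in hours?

76/15 hours

In the first 1 hour Rita alone does 1/7 of the job, leaving 6/7.
Once everyone is working, combined rate: 1/7 + 1/38 = (38 + 7)/266 = 45/266 per hour.
Remaining 6/7 at 45/266 per hour takes 76/15 hours.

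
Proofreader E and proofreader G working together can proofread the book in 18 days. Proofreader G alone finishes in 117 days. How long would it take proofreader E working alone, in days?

Combined rate is 1/18 per day.
Known contribution: 1/117 per day.
So proofreader E's rate is 1/18 − 1/117 = 11/234, meaning 234/11 days alone.

234/11 days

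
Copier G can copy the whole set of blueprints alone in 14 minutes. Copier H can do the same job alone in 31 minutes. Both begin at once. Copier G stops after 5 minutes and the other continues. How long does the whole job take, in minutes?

In the first 5 minutes the combined rate is 45/434, so 225/434 of the job is done, leaving 209/434.
After copier G leaves the rate is 1/31 per minute; the remaining 209/434 takes 209/14 minutes.
Total = 5 + 209/14 = 279/14 minutes.

279/14 minutes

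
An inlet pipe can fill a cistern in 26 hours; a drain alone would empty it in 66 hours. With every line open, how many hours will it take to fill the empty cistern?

Net rate = 1/26 − 1/66 = (33 − 13)/858 = 20/858 = 10/429 per hour.
Filling time = 1 ÷ (10/429) = 429/10 hours.

429/10 hours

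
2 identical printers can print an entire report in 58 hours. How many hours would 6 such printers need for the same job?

58/3 hours

Total work is 2·58 = 116 printer-hours.
With 6 printers: 116/6 = 58/3 hours.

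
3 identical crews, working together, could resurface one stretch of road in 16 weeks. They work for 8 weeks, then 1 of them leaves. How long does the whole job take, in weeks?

One crew does 1/48 of the job per week.
After 8 weeks with 3 crews, 1/2 is done (1/2 left).
With 2 crews the rate is 2/48 = 1/24, so the rest takes 1/2 ÷ 1/24 = 12 weeks.
Total = 8 + 12 = 20 weeks.

20 weeks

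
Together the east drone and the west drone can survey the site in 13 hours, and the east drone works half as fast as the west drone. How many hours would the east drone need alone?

Let the west drone's rate be r; then the east drone's rate is (1/2)r, so together (1/2 + 1)r = (3/2)r = 1/13.
Thus r = 2/39 per hour.
The west drone alone: 39/2 hours; the east drone alone: 39 hours.

39 hours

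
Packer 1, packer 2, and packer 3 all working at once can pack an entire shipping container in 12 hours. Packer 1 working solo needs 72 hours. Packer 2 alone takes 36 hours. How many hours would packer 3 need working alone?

24 hours

Combined rate is 1/12 per hour.
Known contribution: 1/72 + 1/36 = (1 + 2)/72 = 3/72 = 1/24 per hour.
So packer 3's rate is 1/12 − 1/24 = 1/24, meaning 24 hours alone.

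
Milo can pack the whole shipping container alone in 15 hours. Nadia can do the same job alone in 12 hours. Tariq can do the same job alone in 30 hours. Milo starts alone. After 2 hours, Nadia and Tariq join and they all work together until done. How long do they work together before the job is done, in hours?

52/11 hours

In the first 2 hours Milo alone does 2/15 of the job, leaving 13/15.
Once everyone is working, combined rate: 1/15 + 1/12 + 1/30 = (4 + 5 + 2)/60 = 11/60 per hour.
Remaining 13/15 at 11/60 per hour takes 52/11 hours.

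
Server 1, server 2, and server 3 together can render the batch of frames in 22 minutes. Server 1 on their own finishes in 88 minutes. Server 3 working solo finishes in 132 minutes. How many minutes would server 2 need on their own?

Combined rate is 1/22 per minute.
Known contribution: 1/88 + 1/132 = (3 + 2)/264 = 5/264 per minute.
So server 2's rate is 1/22 − 5/264 = 7/264, meaning 264/7 minutes alone.

264/7 minutes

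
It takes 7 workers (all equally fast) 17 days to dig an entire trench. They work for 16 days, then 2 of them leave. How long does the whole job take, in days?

One worker does 1/119 of the job per day.
After 16 days with 7 workers, 16/17 is done (1/17 left).
With 5 workers the rate is 5/119, so the rest takes 1/17 ÷ 5/119 = 7/5 days.
Total = 16 + 7/5 = 87/5 days.

87/5 days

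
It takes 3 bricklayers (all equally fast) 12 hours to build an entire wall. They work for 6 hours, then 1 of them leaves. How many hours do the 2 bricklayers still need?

9 hours

One bricklayer does 1/36 of the job per hour.
After 6 hours with 3 bricklayers, 1/2 is done (1/2 left).
With 2 bricklayers the rate is 2/36 = 1/18, so the rest takes 1/2 ÷ 1/18 = 9 hours.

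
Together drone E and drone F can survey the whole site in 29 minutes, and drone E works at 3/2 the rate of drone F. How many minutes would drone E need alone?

145/3 minutes

Let drone F's rate be r; then drone E's rate is (3/2)r, so together (3/2 + 1)r = (5/2)r = 1/29.
Thus r = 2/145 per minute.
Drone F alone: 145/2 minutes; drone E alone: 145/3 minutes.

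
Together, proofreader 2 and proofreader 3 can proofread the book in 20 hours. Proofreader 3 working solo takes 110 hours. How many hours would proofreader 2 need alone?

220/9 hours

Combined rate is 1/20 per hour.
Known contribution: 1/110 per hour.
So proofreader 2's rate is 1/20 − 1/110 = 9/220, meaning 220/9 hours alone.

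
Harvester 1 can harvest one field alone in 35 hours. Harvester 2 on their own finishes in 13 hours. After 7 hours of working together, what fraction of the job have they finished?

Combined rate: 1/35 + 1/13 = (13 + 35)/455 = 48/455 per hour.
In 7 hours they complete 7·48/455 = 48/65 of the job.

48/65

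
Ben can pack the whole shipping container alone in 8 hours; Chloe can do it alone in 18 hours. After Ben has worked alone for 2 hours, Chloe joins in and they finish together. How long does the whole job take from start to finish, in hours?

80/13 hours

In 2 hours Ben does 2/8 = 1/4 of the job, leaving 3/4.
Ben and Chloe together work at 13/72 per hour, so finishing takes 3/4 ÷ 13/72 = 54/13 hours.
Total time = 2 + 54/13 = 80/13 hours.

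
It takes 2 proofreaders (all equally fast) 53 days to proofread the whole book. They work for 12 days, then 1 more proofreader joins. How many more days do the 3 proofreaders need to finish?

82/3 days

One proofreader does 1/106 of the job per day.
After 12 days with 2 proofreaders, 12/53 is done (41/53 left).
With 3 proofreaders the rate is 3/106, so the rest takes 41/53 ÷ 3/106 = 82/3 days.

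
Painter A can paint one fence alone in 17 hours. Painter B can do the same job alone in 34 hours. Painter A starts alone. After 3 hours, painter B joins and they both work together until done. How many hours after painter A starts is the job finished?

In the first 3 hours painter A alone does 3/17 of the job, leaving 14/17.
Once everyone is working, combined rate: 1/17 + 1/34 = (2 + 1)/34 = 3/34 per hour.
Remaining 14/17 at 3/34 per hour takes 28/3 hours.
Total from the start = 3 + 28/3 = 37/3 hours.

37/3 hours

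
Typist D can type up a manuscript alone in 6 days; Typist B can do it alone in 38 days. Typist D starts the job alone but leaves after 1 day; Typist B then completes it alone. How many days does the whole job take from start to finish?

98/3 days

In 1 day Typist D does 1/6 of the job, leaving 5/6.
Typist B works at 1/38 per day, so finishing takes 5/6 ÷ 1/38 = 95/3 days.
Total time = 1 + 95/3 = 98/3 days.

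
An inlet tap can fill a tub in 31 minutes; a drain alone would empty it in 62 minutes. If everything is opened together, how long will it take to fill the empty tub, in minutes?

62 minutes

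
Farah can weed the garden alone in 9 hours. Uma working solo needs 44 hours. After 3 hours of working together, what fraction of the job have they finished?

Combined rate: 1/9 + 1/44 = (44 + 9)/396 = 53/396 per hour.
In 3 hours they complete 3·53/396 = 53/132 of the job.

53/132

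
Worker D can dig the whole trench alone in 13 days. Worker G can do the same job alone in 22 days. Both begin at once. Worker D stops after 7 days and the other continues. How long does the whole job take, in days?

132/13 days

In the first 7 days the combined rate is 35/286, so 245/286 of the job is done, leaving 41/286.
After Worker D leaves the rate is 1/22 per day; the remaining 41/286 takes 41/13 days.
Total = 7 + 41/13 = 132/13 days.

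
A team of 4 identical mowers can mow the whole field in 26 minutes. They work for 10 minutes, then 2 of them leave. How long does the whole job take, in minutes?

42 minutes

One mower does 1/104 of the job per minute.
After 10 minutes with 4 mowers, 5/13 is done (8/13 left).
With 2 mowers the rate is 2/104 = 1/52, so the rest takes 8/13 ÷ 1/52 = 32 minutes.
Total = 10 + 32 = 42 minutes.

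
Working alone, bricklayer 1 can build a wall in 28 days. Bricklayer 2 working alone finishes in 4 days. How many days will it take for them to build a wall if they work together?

Combined rate: 1/28 + 1/4 = (1 + 7)/28 = 8/28 = 2/7 per day.
Time = 1 ÷ (2/7) = 7/2 days.

7/2 days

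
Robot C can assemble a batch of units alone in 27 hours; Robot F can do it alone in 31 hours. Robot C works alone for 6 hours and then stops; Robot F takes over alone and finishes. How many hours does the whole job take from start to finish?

271/9 hours

In 6 hours Robot C does 6/27 = 2/9 of the job, leaving 7/9.
Robot F works at 1/31 per hour, so finishing takes 7/9 ÷ 1/31 = 217/9 hours.
Total time = 6 + 217/9 = 271/9 hours.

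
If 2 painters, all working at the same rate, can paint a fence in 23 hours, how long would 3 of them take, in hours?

46/3 hours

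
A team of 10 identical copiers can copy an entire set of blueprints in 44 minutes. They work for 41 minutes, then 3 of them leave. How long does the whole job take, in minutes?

One copier does 1/440 of the job per minute.
After 41 minutes with 10 copiers, 41/44 is done (3/44 left).
With 7 copiers the rate is 7/440, so the rest takes 3/44 ÷ 7/440 = 30/7 minutes.
Total = 41 + 30/7 = 317/7 minutes.

317/7 minutes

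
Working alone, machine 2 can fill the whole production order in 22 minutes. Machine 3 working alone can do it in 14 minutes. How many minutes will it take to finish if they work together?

Combined rate: 1/22 + 1/14 = (7 + 11)/154 = 18/154 = 9/77 per minute.
Time = 1 ÷ (9/77) = 77/9 minutes.

77/9 minutes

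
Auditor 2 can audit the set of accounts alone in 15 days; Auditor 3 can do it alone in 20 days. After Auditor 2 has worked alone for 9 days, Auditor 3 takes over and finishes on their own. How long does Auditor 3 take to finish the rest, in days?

8 days

In 9 days Auditor 2 does 9/15 = 3/5 of the job, leaving 2/5.
Auditor 3 works at 1/20 per day, so finishing takes 2/5 ÷ 1/20 = 8 days.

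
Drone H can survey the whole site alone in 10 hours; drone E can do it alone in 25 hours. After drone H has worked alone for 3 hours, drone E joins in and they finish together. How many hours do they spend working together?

5 hours

In 3 hours drone H does 3/10 of the job, leaving 7/10.
Drone H and drone E together work at 7/50 per hour, so finishing takes 7/10 ÷ 7/50 = 5 hours.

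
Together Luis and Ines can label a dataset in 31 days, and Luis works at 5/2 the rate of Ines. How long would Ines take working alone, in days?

Let Ines's rate be r; then Luis's rate is (5/2)r, so together (5/2 + 1)r = (7/2)r = 1/31.
Thus r = 2/217 per day.
Ines alone: 217/2 days; Luis alone: 217/5 days.

217/2 days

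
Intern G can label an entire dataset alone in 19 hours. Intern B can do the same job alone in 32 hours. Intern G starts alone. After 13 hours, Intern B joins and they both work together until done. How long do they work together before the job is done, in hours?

64/17 hours

In the first 13 hours Intern G alone does 13/19 of the job, leaving 6/19.
Once everyone is working, combined rate: 1/19 + 1/32 = (32 + 19)/608 = 51/608 per hour.
Remaining 6/19 at 51/608 per hour takes 64/17 hours.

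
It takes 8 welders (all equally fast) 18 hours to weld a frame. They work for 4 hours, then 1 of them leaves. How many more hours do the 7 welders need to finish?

16 hours

One welder does 1/144 of the job per hour.
After 4 hours with 8 welders, 2/9 is done (7/9 left).
With 7 welders the rate is 7/144, so the rest takes 7/9 ÷ 7/144 = 16 hours.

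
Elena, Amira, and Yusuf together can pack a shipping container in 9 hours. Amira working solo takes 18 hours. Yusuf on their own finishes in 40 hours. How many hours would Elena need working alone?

360/11 hours

Combined rate is 1/9 per hour.
Known contribution: 1/18 + 1/40 = (20 + 9)/360 = 29/360 per hour.
So Elena's rate is 1/9 − 29/360 = 11/360, meaning 360/11 hours alone.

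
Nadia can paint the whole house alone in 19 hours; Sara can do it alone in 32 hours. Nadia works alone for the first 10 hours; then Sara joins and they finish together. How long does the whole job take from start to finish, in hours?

In 10 hours Nadia does 10/19 of the job, leaving 9/19.
Nadia and Sara together work at 51/608 per hour, so finishing takes 9/19 ÷ 51/608 = 96/17 hours.
Total time = 10 + 96/17 = 266/17 hours.

266/17 hours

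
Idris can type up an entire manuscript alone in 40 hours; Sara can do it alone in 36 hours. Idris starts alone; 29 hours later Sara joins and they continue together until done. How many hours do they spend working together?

In 29 hours Idris does 29/40 of the job, leaving 11/40.
Idris and Sara together work at 19/360 per hour, so finishing takes 11/40 ÷ 19/360 = 99/19 hours.

99/19 hours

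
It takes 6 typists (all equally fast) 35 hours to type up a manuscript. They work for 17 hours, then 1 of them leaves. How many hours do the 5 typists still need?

108/5 hours

One typist does 1/210 of the job per hour.
After 17 hours with 6 typists, 17/35 is done (18/35 left).
With 5 typists the rate is 5/210 = 1/42, so the rest takes 18/35 ÷ 1/42 = 108/5 hours.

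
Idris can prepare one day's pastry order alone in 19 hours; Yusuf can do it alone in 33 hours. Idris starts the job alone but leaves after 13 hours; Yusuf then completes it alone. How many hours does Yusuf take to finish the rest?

In 13 hours Idris does 13/19 of the job, leaving 6/19.
Yusuf works at 1/33 per hour, so finishing takes 6/19 ÷ 1/33 = 198/19 hours.

198/19 hours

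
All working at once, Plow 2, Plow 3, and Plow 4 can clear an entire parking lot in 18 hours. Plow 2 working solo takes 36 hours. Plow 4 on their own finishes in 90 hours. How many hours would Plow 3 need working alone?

Combined rate is 1/18 per hour.
Known contribution: 1/36 + 1/90 = (5 + 2)/180 = 7/180 per hour.
So Plow 3's rate is 1/18 − 7/180 = 1/60, meaning 60 hours alone.

60 hours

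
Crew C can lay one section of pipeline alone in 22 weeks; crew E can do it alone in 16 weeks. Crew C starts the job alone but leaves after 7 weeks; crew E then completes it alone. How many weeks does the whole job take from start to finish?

197/11 weeks

In 7 weeks crew C does 7/22 of the job, leaving 15/22.
Crew E works at 1/16 per week, so finishing takes 15/22 ÷ 1/16 = 120/11 weeks.
Total time = 7 + 120/11 = 197/11 weeks.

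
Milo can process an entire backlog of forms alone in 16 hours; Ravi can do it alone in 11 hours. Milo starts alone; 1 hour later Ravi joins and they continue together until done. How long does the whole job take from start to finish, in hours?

In 1 hour Milo does 1/16 of the job, leaving 15/16.
Milo and Ravi together work at 27/176 per hour, so finishing takes 15/16 ÷ 27/176 = 55/9 hours.
Total time = 1 + 55/9 = 64/9 hours.

64/9 hours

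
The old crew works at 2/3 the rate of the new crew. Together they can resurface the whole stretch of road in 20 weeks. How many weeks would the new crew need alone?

100/3 weeks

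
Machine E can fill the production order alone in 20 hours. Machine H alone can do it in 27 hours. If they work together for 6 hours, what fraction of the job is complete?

Combined rate: 1/20 + 1/27 = (27 + 20)/540 = 47/540 per hour.
In 6 hours they complete 6·47/540 = 47/90 of the job.

47/90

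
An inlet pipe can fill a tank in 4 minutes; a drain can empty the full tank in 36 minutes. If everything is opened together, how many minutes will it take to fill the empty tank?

9/2 minutes

Net rate = 1/4 − 1/36 = (9 − 1)/36 = 8/36 = 2/9 per minute.
Filling time = 1 ÷ (2/9) = 9/2 minutes.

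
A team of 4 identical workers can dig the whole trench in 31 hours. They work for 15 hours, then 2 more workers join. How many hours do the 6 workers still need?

One worker does 1/124 of the job per hour.
After 15 hours with 4 workers, 15/31 is done (16/31 left).
With 6 workers the rate is 6/124 = 3/62, so the rest takes 16/31 ÷ 3/62 = 32/3 hours.

32/3 hours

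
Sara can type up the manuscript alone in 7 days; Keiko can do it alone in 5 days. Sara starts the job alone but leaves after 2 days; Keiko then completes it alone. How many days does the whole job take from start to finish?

39/7 days

In 2 days Sara does 2/7 of the job, leaving 5/7.
Keiko works at 1/5 per day, so finishing takes 5/7 ÷ 1/5 = 25/7 days.
Total time = 2 + 25/7 = 39/7 days.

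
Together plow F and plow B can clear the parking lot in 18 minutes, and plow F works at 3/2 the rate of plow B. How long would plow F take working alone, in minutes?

Let plow B's rate be r; then plow F's rate is (3/2)r, so together (3/2 + 1)r = (5/2)r = 1/18.
Thus r = 1/45 per minute.
Plow B alone: 45 minutes; plow F alone: 30 minutes.

30 minutes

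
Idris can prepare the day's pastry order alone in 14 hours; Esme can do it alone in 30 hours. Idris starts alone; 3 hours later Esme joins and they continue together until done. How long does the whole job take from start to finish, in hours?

In 3 hours Idris does 3/14 of the job, leaving 11/14.
Idris and Esme together work at 11/105 per hour, so finishing takes 11/14 ÷ 11/105 = 15/2 hours.
Total time = 3 + 15/2 = 21/2 hours.

21/2 hours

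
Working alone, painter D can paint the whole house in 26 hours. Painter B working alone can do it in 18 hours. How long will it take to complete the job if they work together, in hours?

Combined rate: 1/26 + 1/18 = (9 + 13)/234 = 22/234 = 11/117 per hour.
Time = 1 ÷ (11/117) = 117/11 hours.

117/11 hours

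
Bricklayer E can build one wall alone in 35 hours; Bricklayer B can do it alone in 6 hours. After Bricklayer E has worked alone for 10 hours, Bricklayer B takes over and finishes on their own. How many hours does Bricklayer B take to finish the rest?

In 10 hours Bricklayer E does 10/35 = 2/7 of the job, leaving 5/7.
Bricklayer B works at 1/6 per hour, so finishing takes 5/7 ÷ 1/6 = 30/7 hours.

30/7 hours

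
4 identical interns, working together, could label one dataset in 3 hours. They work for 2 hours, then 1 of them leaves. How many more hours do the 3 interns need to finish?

4/3 hours

One intern does 1/12 of the job per hour.
After 2 hours with 4 interns, 2/3 is done (1/3 left).
With 3 interns the rate is 3/12 = 1/4, so the rest takes 1/3 ÷ 1/4 = 4/3 hours.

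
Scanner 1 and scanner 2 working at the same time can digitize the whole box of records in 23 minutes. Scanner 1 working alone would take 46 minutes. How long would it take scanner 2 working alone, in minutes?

Combined rate is 1/23 per minute.
Known contribution: 1/46 per minute.
So scanner 2's rate is 1/23 − 1/46 = 1/46, meaning 46 minutes alone.

46 minutes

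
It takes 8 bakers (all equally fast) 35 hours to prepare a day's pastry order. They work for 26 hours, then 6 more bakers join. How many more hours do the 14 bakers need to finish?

One baker does 1/280 of the job per hour.
After 26 hours with 8 bakers, 26/35 is done (9/35 left).
With 14 bakers the rate is 14/280 = 1/20, so the rest takes 9/35 ÷ 1/20 = 36/7 hours.

36/7 hours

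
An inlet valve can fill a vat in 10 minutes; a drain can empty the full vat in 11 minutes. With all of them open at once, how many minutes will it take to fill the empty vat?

110 minutes

Net rate = 1/10 − 1/11 = (11 − 10)/110 = 1/110 per minute.
Filling time = 1 ÷ (1/110) = 110 minutes.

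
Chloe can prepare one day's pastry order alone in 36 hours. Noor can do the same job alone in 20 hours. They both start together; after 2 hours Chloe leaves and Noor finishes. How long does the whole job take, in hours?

170/9 hours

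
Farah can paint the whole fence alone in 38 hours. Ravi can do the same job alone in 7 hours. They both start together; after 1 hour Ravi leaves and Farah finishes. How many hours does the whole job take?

In the first 1 hour the combined rate is 45/266, so 45/266 of the job is done, leaving 221/266.
After Ravi leaves the rate is 1/38 per hour; the remaining 221/266 takes 221/7 hours.
Total = 1 + 221/7 = 228/7 hours.

228/7 hours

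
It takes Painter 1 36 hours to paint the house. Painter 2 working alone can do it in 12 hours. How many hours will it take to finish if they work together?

With two workers the combined time is the product over the sum: 36·12/(36+12) = 432/48 = 9 hours.

9 hours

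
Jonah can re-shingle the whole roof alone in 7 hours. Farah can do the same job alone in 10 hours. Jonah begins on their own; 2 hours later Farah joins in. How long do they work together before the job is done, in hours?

In the first 2 hours Jonah alone does 2/7 of the job, leaving 5/7.
Once everyone is working, combined rate: 1/7 + 1/10 = (10 + 7)/70 = 17/70 per hour.
Remaining 5/7 at 17/70 per hour takes 50/17 hours.

50/17 hours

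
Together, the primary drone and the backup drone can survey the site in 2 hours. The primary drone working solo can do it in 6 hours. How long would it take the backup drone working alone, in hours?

3 hours

Combined rate is 1/2 per hour.
Known contribution: 1/6 per hour.
So the backup drone's rate is 1/2 − 1/6 = 1/3, meaning 3 hours alone.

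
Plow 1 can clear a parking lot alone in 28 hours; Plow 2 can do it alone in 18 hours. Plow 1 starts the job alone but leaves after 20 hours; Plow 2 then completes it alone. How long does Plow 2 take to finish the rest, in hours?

36/7 hours

In 20 hours Plow 1 does 20/28 = 5/7 of the job, leaving 2/7.
Plow 2 works at 1/18 per hour, so finishing takes 2/7 ÷ 1/18 = 36/7 hours.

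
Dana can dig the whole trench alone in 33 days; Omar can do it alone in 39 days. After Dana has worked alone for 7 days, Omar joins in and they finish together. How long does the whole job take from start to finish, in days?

In 7 days Dana does 7/33 of the job, leaving 26/33.
Dana and Omar together work at 8/143 per day, so finishing takes 26/33 ÷ 8/143 = 169/12 days.
Total time = 7 + 169/12 = 253/12 days.

253/12 days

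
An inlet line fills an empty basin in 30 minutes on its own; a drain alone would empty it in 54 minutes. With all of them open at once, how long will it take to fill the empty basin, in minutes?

Net rate = 1/30 − 1/54 = (9 − 5)/270 = 4/270 = 2/135 per minute.
Filling time = 1 ÷ (2/135) = 135/2 minutes.

135/2 minutes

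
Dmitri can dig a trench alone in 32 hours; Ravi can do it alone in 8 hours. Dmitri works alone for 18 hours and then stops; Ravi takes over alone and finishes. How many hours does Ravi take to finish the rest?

In 18 hours Dmitri does 18/32 = 9/16 of the job, leaving 7/16.
Ravi works at 1/8 per hour, so finishing takes 7/16 ÷ 1/8 = 7/2 hours.

7/2 hours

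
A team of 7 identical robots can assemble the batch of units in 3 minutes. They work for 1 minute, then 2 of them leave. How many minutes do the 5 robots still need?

14/5 minutes

One robot does 1/21 of the job per minute.
After 1 minute with 7 robots, 1/3 is done (2/3 left).
With 5 robots the rate is 5/21, so the rest takes 2/3 ÷ 5/21 = 14/5 minutes.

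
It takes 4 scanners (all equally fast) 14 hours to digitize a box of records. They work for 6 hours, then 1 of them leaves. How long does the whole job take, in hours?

One scanner does 1/56 of the job per hour.
After 6 hours with 4 scanners, 3/7 is done (4/7 left).
With 3 scanners the rate is 3/56, so the rest takes 4/7 ÷ 3/56 = 32/3 hours.
Total = 6 + 32/3 = 50/3 hours.

50/3 hours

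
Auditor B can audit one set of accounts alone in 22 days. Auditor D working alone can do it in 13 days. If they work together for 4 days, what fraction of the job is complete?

Combined rate: 1/22 + 1/13 = (13 + 22)/286 = 35/286 per day.
In 4 days they complete 4·35/286 = 70/143 of the job.

70/143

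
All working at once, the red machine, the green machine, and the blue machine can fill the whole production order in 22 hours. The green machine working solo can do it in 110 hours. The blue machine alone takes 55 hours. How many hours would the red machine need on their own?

Combined rate is 1/22 per hour.
Known contribution: 1/110 + 1/55 = (1 + 2)/110 = 3/110 per hour.
So the red machine's rate is 1/22 − 3/110 = 1/55, meaning 55 hours alone.

55 hours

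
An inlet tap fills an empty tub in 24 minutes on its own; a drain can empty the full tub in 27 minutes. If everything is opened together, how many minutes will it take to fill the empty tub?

Net rate = 1/24 − 1/27 = (9 − 8)/216 = 1/216 per minute.
Filling time = 1 ÷ (1/216) = 216 minutes.

216 minutes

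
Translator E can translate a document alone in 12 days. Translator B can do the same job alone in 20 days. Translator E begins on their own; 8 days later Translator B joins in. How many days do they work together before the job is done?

In the first 8 days Translator E alone does 8/12 = 2/3 of the job, leaving 1/3.
Once everyone is working, combined rate: 1/12 + 1/20 = (5 + 3)/60 = 8/60 = 2/15 per day.
Remaining 1/3 at 2/15 per day takes 5/2 days.

5/2 days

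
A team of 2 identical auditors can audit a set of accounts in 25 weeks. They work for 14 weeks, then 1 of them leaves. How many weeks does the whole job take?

36 weeks

One auditor does 1/50 of the job per week.
After 14 weeks with 2 auditors, 14/25 is done (11/25 left).
With 1 auditor the rate is 1/50, so the rest takes 11/25 ÷ 1/50 = 22 weeks.
Total = 14 + 22 = 36 weeks.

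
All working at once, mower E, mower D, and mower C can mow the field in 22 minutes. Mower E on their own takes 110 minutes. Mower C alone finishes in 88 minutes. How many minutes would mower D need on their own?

40 minutes

Combined rate is 1/22 per minute.
Known contribution: 1/110 + 1/88 = (4 + 5)/440 = 9/440 per minute.
So mower D's rate is 1/22 − 9/440 = 1/40, meaning 40 minutes alone.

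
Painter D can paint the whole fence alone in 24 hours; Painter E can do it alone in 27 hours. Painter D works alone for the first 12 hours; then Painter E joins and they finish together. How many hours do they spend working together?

In 12 hours Painter D does 12/24 = 1/2 of the job, leaving 1/2.
Painter D and Painter E together work at 17/216 per hour, so finishing takes 1/2 ÷ 17/216 = 108/17 hours.

108/17 hours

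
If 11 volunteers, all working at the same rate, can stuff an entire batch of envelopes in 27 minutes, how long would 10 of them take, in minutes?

Total work is 11·27 = 297 volunteer-minutes.
With 10 volunteers: 297/10 minutes.

297/10 minutes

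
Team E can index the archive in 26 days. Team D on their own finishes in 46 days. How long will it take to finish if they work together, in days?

With two workers the combined time is the product over the sum: 26·46/(26+46) = 1196/72 = 299/18 days.

299/18 days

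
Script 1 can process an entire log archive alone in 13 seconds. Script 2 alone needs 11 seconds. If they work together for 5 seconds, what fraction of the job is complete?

Combined rate: 1/13 + 1/11 = (11 + 13)/143 = 24/143 per second.
In 5 seconds they complete 5·24/143 = 120/143 of the job.

120/143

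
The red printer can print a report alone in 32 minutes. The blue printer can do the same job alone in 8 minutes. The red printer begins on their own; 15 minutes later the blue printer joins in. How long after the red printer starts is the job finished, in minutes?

In the first 15 minutes the red printer alone does 15/32 of the job, leaving 17/32.
Once everyone is working, combined rate: 1/32 + 1/8 = (1 + 4)/32 = 5/32 per minute.
Remaining 17/32 at 5/32 per minute takes 17/5 minutes.
Total from the start = 15 + 17/5 = 92/5 minutes.

92/5 minutes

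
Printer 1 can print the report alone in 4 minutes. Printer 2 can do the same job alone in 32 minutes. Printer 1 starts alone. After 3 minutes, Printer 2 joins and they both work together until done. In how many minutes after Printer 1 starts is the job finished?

In the first 3 minutes Printer 1 alone does 3/4 of the job, leaving 1/4.
Once everyone is working, combined rate: 1/4 + 1/32 = (8 + 1)/32 = 9/32 per minute.
Remaining 1/4 at 9/32 per minute takes 8/9 minutes.
Total from the start = 3 + 8/9 = 35/9 minutes.

35/9 minutes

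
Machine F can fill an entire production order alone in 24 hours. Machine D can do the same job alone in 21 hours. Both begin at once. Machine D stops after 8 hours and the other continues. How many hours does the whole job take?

104/7 hours

In the first 8 hours the combined rate is 5/56, so 5/7 of the job is done, leaving 2/7.
After Machine D leaves the rate is 1/24 per hour; the remaining 2/7 takes 48/7 hours.
Total = 8 + 48/7 = 104/7 hours.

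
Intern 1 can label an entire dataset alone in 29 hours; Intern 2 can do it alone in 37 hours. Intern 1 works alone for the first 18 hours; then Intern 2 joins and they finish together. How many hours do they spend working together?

In 18 hours Intern 1 does 18/29 of the job, leaving 11/29.
Intern 1 and Intern 2 together work at 66/1073 per hour, so finishing takes 11/29 ÷ 66/1073 = 37/6 hours.

37/6 hours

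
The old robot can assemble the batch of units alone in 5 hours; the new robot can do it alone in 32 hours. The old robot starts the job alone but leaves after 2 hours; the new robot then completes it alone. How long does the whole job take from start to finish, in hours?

106/5 hours

In 2 hours the old robot does 2/5 of the job, leaving 3/5.
The new robot works at 1/32 per hour, so finishing takes 3/5 ÷ 1/32 = 96/5 hours.
Total time = 2 + 96/5 = 106/5 hours.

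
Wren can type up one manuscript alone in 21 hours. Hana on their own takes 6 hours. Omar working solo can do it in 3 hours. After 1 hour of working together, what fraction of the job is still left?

Combined rate: 1/21 + 1/6 + 1/3 = (2 + 7 + 14)/42 = 23/42 per hour.
In 1 hour they complete 1·23/42 = 23/42 of the job.
So 19/42 remains.

19/42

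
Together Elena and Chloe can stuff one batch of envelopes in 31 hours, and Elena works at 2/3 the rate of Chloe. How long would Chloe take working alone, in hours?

Let Chloe's rate be r; then Elena's rate is (2/3)r, so together (2/3 + 1)r = (5/3)r = 1/31.
Thus r = 3/155 per hour.
Chloe alone: 155/3 hours; Elena alone: 155/2 hours.

155/3 hours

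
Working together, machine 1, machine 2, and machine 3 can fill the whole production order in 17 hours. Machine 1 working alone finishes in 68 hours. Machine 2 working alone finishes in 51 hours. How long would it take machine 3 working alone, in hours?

204/5 hours

Combined rate is 1/17 per hour.
Known contribution: 1/68 + 1/51 = (3 + 4)/204 = 7/204 per hour.
So machine 3's rate is 1/17 − 7/204 = 5/204, meaning 204/5 hours alone.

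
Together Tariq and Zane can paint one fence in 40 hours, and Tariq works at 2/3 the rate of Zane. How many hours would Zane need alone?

200/3 hours

Let Zane's rate be r; then Tariq's rate is (2/3)r, so together (2/3 + 1)r = (5/3)r = 1/40.
Thus r = 3/200 per hour.
Zane alone: 200/3 hours; Tariq alone: 100 hours.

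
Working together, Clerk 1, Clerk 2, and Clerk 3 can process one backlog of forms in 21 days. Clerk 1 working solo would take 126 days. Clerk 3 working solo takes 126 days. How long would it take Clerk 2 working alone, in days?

Combined rate is 1/21 per day.
Known contribution: 1/126 + 1/126 = (1 + 1)/126 = 2/126 = 1/63 per day.
So Clerk 2's rate is 1/21 − 1/63 = 2/63, meaning 63/2 days alone.

63/2 days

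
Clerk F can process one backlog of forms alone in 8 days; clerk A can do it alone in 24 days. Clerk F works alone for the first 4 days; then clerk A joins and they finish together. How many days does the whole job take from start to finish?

7 days

In 4 days clerk F does 4/8 = 1/2 of the job, leaving 1/2.
Clerk F and clerk A together work at 1/6 per day, so finishing takes 1/2 ÷ 1/6 = 3 days.
Total time = 4 + 3 = 7 days.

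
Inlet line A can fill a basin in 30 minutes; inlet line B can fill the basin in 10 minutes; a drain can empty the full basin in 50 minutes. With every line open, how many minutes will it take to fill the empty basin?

150/17 minutes

Net rate = 1/30 + 1/10 − 1/50 = (5 + 15 − 3)/150 = 17/150 per minute.
Filling time = 1 ÷ (17/150) = 150/17 minutes.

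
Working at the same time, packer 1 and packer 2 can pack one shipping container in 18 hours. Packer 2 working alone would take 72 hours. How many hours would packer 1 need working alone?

Combined rate is 1/18 per hour.
Known contribution: 1/72 per hour.
So packer 1's rate is 1/18 − 1/72 = 1/24, meaning 24 hours alone.

24 hours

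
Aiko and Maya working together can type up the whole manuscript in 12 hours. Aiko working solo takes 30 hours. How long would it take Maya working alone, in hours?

Combined rate is 1/12 per hour.
Known contribution: 1/30 per hour.
So Maya's rate is 1/12 − 1/30 = 1/20, meaning 20 hours alone.

20 hours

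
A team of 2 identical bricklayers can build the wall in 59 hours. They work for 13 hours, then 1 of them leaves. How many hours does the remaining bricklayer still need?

One bricklayer does 1/118 of the job per hour.
After 13 hours with 2 bricklayers, 13/59 is done (46/59 left).
With 1 bricklayer the rate is 1/118, so the rest takes 46/59 ÷ 1/118 = 92 hours.

92 hours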